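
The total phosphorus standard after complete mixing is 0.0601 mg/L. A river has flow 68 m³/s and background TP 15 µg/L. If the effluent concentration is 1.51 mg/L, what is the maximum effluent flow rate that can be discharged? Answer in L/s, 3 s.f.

15 µg/L = 0.015 mg/L.
Mass balance at complete mixing: C_std·(Q_w + Q_r) = Q_w·C_e + Q_r·C_b.
Rearranging, Q_w = Q_r·(C_std − C_b)/(C_e − C_std) = 68·(0.0601 − 0.015) / (1.51 − 0.0601) = 2.115 m³/s.
= 2115 L/s.

2120 L/s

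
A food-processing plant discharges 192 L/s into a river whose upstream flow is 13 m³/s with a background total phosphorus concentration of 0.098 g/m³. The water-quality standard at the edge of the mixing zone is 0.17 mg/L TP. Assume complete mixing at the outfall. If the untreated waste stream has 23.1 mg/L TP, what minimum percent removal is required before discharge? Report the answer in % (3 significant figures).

192 L/s = 0.192 m³/s.
Mass balance: 0.17·13.19 = 0.192·Cₑ + 13·0.098.
Cₑ = (2.243 − 1.274) / 0.192 = 5.045 mg/L.
Required removal = 1 − 5.045/23.1 = 78.16 %.

78.2 %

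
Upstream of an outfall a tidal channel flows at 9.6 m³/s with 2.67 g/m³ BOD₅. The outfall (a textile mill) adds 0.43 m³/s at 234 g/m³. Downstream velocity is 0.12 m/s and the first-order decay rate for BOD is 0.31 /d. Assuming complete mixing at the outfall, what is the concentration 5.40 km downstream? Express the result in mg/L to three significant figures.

10.7 mg/L

After complete mixing, C₀ = (0.43·234 + 9.6·2.67) / 10.03 = 12.59 mg/L.
Travel time t = 5400 m / 0.12 m/s = 4.5e+04 s = 0.5208 d.
C = 12.59·exp(−0.31·0.5208) = 12.59·0.8509 = 10.71 mg/L.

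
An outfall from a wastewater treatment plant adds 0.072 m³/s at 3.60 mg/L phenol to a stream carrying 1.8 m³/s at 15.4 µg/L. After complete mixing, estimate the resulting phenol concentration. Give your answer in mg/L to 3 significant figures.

0.153 mg/L

15.4 µg/L = 0.0154 mg/L.
Conservation of mass across the mixing zone: C = (0.072·3.6 + 1.8·0.0154) / (0.072 + 1.8) = 0.2869/1.872 = 0.1533 mg/L.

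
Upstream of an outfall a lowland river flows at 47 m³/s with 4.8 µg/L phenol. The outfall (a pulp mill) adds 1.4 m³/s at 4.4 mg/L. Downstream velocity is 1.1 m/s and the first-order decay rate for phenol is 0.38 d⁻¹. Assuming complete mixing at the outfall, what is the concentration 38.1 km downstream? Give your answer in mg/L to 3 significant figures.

0.113 mg/L

4.8 µg/L = 0.0048 mg/L.
After complete mixing, C₀ = (1.4·4.4 + 47·0.0048) / 48.4 = 0.1319 mg/L.
Travel time t = 3.81e+04 m / 1.1 m/s = 3.464e+04 s = 0.4009 d.
C = 0.1319·exp(−0.38·0.4009) = 0.1319·0.8587 = 0.1133 mg/L.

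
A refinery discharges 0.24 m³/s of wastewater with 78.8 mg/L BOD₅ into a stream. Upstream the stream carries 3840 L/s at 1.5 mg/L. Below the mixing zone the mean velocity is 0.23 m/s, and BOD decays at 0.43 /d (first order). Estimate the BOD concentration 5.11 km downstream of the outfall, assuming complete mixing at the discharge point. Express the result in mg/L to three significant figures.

5.41 mg/L

3840 L/s = 3.84 m³/s.
After complete mixing, C₀ = (0.24·78.8 + 3.84·1.5) / 4.08 = 6.047 mg/L.
Travel time t = 5110 m / 0.23 m/s = 2.222e+04 s = 0.2571 d.
C = 6.047·exp(−0.43·0.2571) = 6.047·0.8953 = 5.414 mg/L.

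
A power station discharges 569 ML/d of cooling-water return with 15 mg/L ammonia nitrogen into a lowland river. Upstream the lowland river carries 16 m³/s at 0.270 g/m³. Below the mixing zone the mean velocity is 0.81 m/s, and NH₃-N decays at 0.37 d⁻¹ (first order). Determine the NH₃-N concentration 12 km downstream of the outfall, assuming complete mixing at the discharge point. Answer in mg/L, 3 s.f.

569 ML/d = 6.586 m³/s.
After complete mixing, C₀ = (6.586·15 + 16·0.27) / 22.59 = 4.565 mg/L.
Travel time t = 1.2e+04 m / 0.81 m/s = 1.481e+04 s = 0.1715 d.
C = 4.565·exp(−0.37·0.1715) = 4.565·0.9385 = 4.284 mg/L.

4.28 mg/L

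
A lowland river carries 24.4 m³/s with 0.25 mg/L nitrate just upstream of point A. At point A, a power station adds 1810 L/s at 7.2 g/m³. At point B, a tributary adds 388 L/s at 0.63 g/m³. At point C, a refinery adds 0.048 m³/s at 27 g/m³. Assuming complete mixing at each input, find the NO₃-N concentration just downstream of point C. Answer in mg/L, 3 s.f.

1810 L/s = 1.81 m³/s.
After input A: C = (24.4·0.25 + 1.81·7.2) / 26.21 = 0.73 mg/L.
388 L/s = 0.388 m³/s.
After input B: C = (26.21·0.73 + 0.388·0.63) / 26.6 = 0.7285 mg/L.
After input C: C = (26.6·0.7285 + 0.048·27) / 26.65 = 0.7758 mg/L.

0.776 mg/L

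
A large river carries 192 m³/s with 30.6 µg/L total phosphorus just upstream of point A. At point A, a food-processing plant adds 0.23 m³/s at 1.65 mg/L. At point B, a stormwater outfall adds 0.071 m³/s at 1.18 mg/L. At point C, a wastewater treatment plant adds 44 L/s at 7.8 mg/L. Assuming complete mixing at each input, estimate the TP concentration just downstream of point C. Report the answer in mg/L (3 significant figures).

0.0347 mg/L

30.6 µg/L = 0.0306 mg/L.
After input A: C = (192·0.0306 + 0.23·1.65) / 192.2 = 0.03254 mg/L.
After input B: C = (192.2·0.03254 + 0.071·1.18) / 192.3 = 0.03296 mg/L.
44 L/s = 0.044 m³/s.
After input C: C = (192.3·0.03296 + 0.044·7.8) / 192.3 = 0.03474 mg/L.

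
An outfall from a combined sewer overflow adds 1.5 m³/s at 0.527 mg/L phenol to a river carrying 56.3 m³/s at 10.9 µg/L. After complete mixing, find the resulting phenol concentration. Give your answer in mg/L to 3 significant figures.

0.0243 mg/L

10.9 µg/L = 0.0109 mg/L.
Flow-weighted mixing gives C = (1.5·0.527 + 56.3·0.0109) / (1.5 + 56.3) = 1.404/57.8 = 0.02429 mg/L.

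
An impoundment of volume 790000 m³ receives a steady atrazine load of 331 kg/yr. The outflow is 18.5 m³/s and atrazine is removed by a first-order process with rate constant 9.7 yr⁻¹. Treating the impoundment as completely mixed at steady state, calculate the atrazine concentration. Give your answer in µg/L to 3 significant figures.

0.560 µg/L

Outflow Q = 18.5 m³/s × 3.156e+07 s/yr = 5.838e+08 m³/yr.
Steady-state CSTR mass balance: W = Q·C + k·V·C, so C = W/(Q + kV).
Q + kV = 5.838e+08 + 9.7·790000 = 5.915e+08 m³/yr.
C = 331/5.915e+08 = 5.596e-07 kg/m³ = 0.0005596 mg/L = 0.5596 µg/L.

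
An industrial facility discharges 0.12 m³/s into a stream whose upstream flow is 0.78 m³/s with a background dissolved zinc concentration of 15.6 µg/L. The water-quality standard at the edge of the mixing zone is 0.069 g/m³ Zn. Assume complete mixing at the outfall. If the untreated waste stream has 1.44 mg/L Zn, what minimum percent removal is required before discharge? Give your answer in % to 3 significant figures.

15.6 µg/L = 0.0156 mg/L.
Mass balance: 0.069·0.9 = 0.12·Cₑ + 0.78·0.0156.
Cₑ = (0.0621 − 0.01217) / 0.12 = 0.4161 mg/L.
Required removal = 1 − 0.4161/1.44 = 71.1 %.

71.1 %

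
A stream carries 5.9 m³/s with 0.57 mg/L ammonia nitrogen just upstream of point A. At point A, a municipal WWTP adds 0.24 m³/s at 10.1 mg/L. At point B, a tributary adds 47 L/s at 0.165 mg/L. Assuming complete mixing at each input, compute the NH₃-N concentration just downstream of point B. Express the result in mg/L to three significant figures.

0.937 mg/L

After input A: C = (5.9·0.57 + 0.24·10.1) / 6.14 = 0.9425 mg/L.
47 L/s = 0.047 m³/s.
After input B: C = (6.14·0.9425 + 0.047·0.165) / 6.187 = 0.9366 mg/L.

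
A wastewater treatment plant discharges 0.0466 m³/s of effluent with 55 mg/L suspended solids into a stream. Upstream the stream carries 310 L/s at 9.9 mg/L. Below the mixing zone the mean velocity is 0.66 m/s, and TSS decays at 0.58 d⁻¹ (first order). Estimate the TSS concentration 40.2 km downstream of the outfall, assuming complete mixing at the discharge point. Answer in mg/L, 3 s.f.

10.5 mg/L

310 L/s = 0.31 m³/s.
After complete mixing, C₀ = (0.0466·55 + 0.31·9.9) / 0.3566 = 15.79 mg/L.
Travel time t = 4.02e+04 m / 0.66 m/s = 6.091e+04 s = 0.705 d.
C = 15.79·exp(−0.58·0.705) = 15.79·0.6644 = 10.49 mg/L.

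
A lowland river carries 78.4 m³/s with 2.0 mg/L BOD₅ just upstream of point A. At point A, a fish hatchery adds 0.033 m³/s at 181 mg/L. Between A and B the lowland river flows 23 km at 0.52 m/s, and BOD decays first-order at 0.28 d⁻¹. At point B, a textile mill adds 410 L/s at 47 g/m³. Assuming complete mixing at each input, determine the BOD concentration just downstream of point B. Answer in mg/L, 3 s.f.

2.03 mg/L

After input A: C = (78.4·2 + 0.033·181) / 78.43 = 2.075 mg/L.
Over the 23 km reach to input B (t = 4.423e+04 s = 0.5119 d), decay gives C = 2.075·exp(−0.28·0.5119) = 1.798 mg/L.
410 L/s = 0.41 m³/s.
After input B: C = (78.43·1.798 + 0.41·47) / 78.84 = 2.033 mg/L.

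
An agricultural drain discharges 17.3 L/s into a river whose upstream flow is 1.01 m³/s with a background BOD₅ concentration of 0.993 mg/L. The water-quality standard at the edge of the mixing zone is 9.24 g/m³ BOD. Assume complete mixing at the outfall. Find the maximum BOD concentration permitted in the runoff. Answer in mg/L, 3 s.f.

491 mg/L

17.3 L/s = 0.0173 m³/s.
Mass balance: 9.24·1.027 = 0.0173·Cₑ + 1.01·0.993.
Cₑ = (9.492 − 1.003) / 0.0173 = 490.7 mg/L.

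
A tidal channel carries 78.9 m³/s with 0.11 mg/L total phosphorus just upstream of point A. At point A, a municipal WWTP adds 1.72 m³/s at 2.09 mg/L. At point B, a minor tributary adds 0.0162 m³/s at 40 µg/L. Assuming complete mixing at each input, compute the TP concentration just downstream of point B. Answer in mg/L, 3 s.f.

After input A: C = (78.9·0.11 + 1.72·2.09) / 80.62 = 0.1522 mg/L.
40 µg/L = 0.04 mg/L.
After input B: C = (80.62·0.1522 + 0.0162·0.04) / 80.64 = 0.1522 mg/L.

0.152 mg/L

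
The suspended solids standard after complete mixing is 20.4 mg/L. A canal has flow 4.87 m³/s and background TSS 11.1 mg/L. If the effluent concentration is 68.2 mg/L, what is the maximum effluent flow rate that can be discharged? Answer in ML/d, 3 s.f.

81.9 ML/d

Mass balance at complete mixing: C_std·(Q_w + Q_r) = Q_w·C_e + Q_r·C_b.
Rearranging, Q_w = Q_r·(C_std − C_b)/(C_e − C_std) = 4.87·(20.4 − 11.1) / (68.2 − 20.4) = 0.9475 m³/s.
= 81.86 ML/d.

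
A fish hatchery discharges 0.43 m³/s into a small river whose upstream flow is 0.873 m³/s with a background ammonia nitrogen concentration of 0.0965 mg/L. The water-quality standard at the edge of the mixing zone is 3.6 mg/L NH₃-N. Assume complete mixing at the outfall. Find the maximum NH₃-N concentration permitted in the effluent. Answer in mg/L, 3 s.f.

Mass balance: 3.6·1.303 = 0.43·Cₑ + 0.873·0.0965.
Cₑ = (4.691 − 0.08424) / 0.43 = 10.71 mg/L.

10.7 mg/L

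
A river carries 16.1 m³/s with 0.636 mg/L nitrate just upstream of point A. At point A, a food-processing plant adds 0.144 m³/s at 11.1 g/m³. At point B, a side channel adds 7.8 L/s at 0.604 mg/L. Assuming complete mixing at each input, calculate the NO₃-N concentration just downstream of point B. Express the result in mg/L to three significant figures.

After input A: C = (16.1·0.636 + 0.144·11.1) / 16.24 = 0.7288 mg/L.
7.8 L/s = 0.0078 m³/s.
After input B: C = (16.24·0.7288 + 0.0078·0.604) / 16.25 = 0.7287 mg/L.

0.729 mg/L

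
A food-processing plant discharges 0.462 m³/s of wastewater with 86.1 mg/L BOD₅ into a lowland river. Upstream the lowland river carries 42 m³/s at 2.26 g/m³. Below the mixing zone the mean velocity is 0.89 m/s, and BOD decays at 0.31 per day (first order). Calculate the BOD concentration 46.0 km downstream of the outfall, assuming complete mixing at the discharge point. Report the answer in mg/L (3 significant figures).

After complete mixing, C₀ = (0.462·86.1 + 42·2.26) / 42.46 = 3.172 mg/L.
Travel time t = 4.6e+04 m / 0.89 m/s = 5.169e+04 s = 0.5982 d.
C = 3.172·exp(−0.31·0.5982) = 3.172·0.8307 = 2.635 mg/L.

2.64 mg/L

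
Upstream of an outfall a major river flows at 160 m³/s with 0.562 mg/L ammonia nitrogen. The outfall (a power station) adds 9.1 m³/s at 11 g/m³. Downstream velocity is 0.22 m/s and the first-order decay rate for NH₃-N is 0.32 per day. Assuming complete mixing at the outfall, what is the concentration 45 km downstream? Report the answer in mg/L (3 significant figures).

0.527 mg/L

After complete mixing, C₀ = (9.1·11 + 160·0.562) / 169.1 = 1.124 mg/L.
Travel time t = 4.5e+04 m / 0.22 m/s = 2.045e+05 s = 2.367 d.
C = 1.124·exp(−0.32·2.367) = 1.124·0.4688 = 0.5268 mg/L.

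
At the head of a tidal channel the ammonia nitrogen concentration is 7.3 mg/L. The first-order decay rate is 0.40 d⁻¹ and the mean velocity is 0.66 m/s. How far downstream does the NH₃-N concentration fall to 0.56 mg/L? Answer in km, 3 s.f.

366 km

From C = C₀·e^(−kt), t = ln(C₀/C)/k = ln(7.3/0.56)/0.40 = 2.568/0.40 = 6.419 d.
Distance = v·t = 0.66 m/s × 5.546e+05 s = 3.661e+05 m = 366.1 km.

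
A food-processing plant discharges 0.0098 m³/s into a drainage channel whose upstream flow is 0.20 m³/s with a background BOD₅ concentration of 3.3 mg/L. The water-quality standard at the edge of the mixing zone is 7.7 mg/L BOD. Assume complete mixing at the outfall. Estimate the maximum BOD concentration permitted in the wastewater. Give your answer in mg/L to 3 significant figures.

97.5 mg/L

Mass balance: 7.7·0.2098 = 0.0098·Cₑ + 0.2·3.3.
Cₑ = (1.615 − 0.66) / 0.0098 = 97.5 mg/L.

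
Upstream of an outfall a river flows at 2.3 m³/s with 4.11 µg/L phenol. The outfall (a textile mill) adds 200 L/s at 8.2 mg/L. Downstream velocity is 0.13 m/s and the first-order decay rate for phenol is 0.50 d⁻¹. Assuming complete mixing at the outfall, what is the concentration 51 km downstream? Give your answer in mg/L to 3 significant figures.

0.0681 mg/L

200 L/s = 0.2 m³/s.
4.11 µg/L = 0.00411 mg/L.
After complete mixing, C₀ = (0.2·8.2 + 2.3·0.00411) / 2.5 = 0.6598 mg/L.
Travel time t = 5.1e+04 m / 0.13 m/s = 3.923e+05 s = 4.541 d.
C = 0.6598·exp(−0.50·4.541) = 0.6598·0.1033 = 0.06814 mg/L.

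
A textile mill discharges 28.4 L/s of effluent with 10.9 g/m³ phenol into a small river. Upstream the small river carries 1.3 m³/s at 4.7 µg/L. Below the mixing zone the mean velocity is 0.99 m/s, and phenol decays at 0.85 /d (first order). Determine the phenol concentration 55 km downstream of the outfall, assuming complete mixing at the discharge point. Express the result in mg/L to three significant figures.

0.138 mg/L

28.4 L/s = 0.0284 m³/s.
4.7 µg/L = 0.0047 mg/L.
After complete mixing, C₀ = (0.0284·10.9 + 1.3·0.0047) / 1.328 = 0.2376 mg/L.
Travel time t = 5.5e+04 m / 0.99 m/s = 5.556e+04 s = 0.643 d.
C = 0.2376·exp(−0.85·0.643) = 0.2376·0.5789 = 0.1376 mg/L.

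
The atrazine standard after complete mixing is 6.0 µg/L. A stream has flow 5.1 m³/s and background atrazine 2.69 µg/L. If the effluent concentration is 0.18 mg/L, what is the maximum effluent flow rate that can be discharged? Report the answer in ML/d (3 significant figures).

2.69 µg/L = 0.00269 mg/L.
6.0 µg/L = 0.006 mg/L.
Mass balance at complete mixing: C_std·(Q_w + Q_r) = Q_w·C_e + Q_r·C_b.
Rearranging, Q_w = Q_r·(C_std − C_b)/(C_e − C_std) = 5.1·(0.006 − 0.00269) / (0.18 − 0.006) = 0.09702 m³/s.
= 8.382 ML/d.

8.38 ML/d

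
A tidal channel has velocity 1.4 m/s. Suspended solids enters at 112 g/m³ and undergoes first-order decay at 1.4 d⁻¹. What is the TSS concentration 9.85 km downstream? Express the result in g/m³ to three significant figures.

Travel time t = 9.85 km / 1.4 m/s = 9850/1.4 = 7036 s = 0.08143 d.
First-order decay: C = 112·exp(−1.4·0.08143) = 112·0.8923 = 99.93 g/m³.

99.9 g/m³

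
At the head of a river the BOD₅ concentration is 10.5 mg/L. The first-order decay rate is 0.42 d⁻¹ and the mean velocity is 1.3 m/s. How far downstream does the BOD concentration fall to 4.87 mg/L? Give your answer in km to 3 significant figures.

From C = C₀·e^(−kt), t = ln(C₀/C)/k = ln(10.5/4.87)/0.42 = 0.7683/0.42 = 1.829 d.
Distance = v·t = 1.3 m/s × 1.58e+05 s = 2.055e+05 m = 205.5 km.

205 km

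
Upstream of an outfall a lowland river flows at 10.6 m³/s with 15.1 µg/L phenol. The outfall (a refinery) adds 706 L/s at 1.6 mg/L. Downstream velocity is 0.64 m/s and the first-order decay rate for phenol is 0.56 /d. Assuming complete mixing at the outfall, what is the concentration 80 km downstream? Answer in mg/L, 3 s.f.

0.0507 mg/L

706 L/s = 0.706 m³/s.
15.1 µg/L = 0.0151 mg/L.
After complete mixing, C₀ = (0.706·1.6 + 10.6·0.0151) / 11.31 = 0.1141 mg/L.
Travel time t = 8e+04 m / 0.64 m/s = 1.25e+05 s = 1.447 d.
C = 0.1141·exp(−0.56·1.447) = 0.1141·0.4448 = 0.05073 mg/L.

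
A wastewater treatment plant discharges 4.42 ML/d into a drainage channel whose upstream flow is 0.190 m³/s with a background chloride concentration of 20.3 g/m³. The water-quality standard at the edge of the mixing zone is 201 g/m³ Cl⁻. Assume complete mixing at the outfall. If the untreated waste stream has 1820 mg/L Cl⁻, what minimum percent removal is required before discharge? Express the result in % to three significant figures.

4.42 ML/d = 0.05116 m³/s.
Mass balance: 201·0.2412 = 0.05116·Cₑ + 0.19·20.3.
Cₑ = (48.47 − 3.857) / 0.05116 = 872.1 mg/L.
Required removal = 1 − 872.1/1820 = 52.08 %.

52.1 %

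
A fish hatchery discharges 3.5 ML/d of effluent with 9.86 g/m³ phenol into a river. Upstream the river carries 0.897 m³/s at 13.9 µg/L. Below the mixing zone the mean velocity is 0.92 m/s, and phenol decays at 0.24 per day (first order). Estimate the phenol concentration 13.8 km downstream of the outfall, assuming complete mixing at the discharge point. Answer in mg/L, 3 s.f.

0.421 mg/L

3.5 ML/d = 0.04051 m³/s.
13.9 µg/L = 0.0139 mg/L.
After complete mixing, C₀ = (0.04051·9.86 + 0.897·0.0139) / 0.9375 = 0.4393 mg/L.
Travel time t = 1.38e+04 m / 0.92 m/s = 1.5e+04 s = 0.1736 d.
C = 0.4393·exp(−0.24·0.1736) = 0.4393·0.9592 = 0.4214 mg/L.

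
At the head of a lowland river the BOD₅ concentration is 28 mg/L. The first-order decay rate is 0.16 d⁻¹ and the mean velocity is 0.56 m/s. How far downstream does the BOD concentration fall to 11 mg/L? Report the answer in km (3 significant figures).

From C = C₀·e^(−kt), t = ln(C₀/C)/k = ln(28/11)/0.16 = 0.9343/0.16 = 5.839 d.
Distance = v·t = 0.56 m/s × 5.045e+05 s = 2.825e+05 m = 282.5 km.

283 km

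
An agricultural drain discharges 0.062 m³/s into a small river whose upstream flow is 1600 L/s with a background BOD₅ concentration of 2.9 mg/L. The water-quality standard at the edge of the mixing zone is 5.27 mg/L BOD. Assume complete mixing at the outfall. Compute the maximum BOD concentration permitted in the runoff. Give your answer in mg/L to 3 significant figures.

66.4 mg/L

1600 L/s = 1.6 m³/s.
Mass balance: 5.27·1.662 = 0.062·Cₑ + 1.6·2.9.
Cₑ = (8.759 − 4.64) / 0.062 = 66.43 mg/L.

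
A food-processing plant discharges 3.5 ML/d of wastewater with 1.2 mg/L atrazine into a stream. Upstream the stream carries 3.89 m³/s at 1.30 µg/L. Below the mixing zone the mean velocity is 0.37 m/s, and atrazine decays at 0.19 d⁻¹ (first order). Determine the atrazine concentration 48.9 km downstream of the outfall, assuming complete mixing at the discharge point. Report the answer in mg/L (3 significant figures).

3.5 ML/d = 0.04051 m³/s.
1.30 µg/L = 0.0013 mg/L.
After complete mixing, C₀ = (0.04051·1.2 + 3.89·0.0013) / 3.931 = 0.01365 mg/L.
Travel time t = 4.89e+04 m / 0.37 m/s = 1.322e+05 s = 1.53 d.
C = 0.01365·exp(−0.19·1.53) = 0.01365·0.7478 = 0.01021 mg/L.

0.0102 mg/L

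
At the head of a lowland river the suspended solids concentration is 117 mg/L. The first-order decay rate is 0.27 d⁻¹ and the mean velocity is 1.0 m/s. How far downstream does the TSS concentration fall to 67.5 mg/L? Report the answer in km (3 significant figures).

From C = C₀·e^(−kt), t = ln(C₀/C)/k = ln(117/67.5)/0.27 = 0.55/0.27 = 2.037 d.
Distance = v·t = 1.0 m/s × 1.76e+05 s = 1.76e+05 m = 176 km.

176 km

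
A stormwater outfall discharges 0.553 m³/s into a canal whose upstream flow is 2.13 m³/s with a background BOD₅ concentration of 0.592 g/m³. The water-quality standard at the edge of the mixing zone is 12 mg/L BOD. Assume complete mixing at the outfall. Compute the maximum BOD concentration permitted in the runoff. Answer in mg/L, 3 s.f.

Mass balance: 12·2.683 = 0.553·Cₑ + 2.13·0.592.
Cₑ = (32.2 − 1.261) / 0.553 = 55.94 mg/L.

55.9 mg/L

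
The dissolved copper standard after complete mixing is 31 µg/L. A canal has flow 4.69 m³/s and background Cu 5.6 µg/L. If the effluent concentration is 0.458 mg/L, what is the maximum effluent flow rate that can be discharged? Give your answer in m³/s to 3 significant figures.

0.279 m³/s

5.6 µg/L = 0.0056 mg/L.
31 µg/L = 0.031 mg/L.
Mass balance at complete mixing: C_std·(Q_w + Q_r) = Q_w·C_e + Q_r·C_b.
Rearranging, Q_w = Q_r·(C_std − C_b)/(C_e − C_std) = 4.69·(0.031 − 0.0056) / (0.458 − 0.031) = 0.279 m³/s.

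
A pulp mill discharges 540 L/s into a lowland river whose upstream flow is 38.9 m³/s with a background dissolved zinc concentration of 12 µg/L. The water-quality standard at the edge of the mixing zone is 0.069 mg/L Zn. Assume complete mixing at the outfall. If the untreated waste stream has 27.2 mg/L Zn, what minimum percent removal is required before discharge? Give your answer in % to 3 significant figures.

84.7 %

540 L/s = 0.54 m³/s.
12 µg/L = 0.012 mg/L.
Mass balance: 0.069·39.44 = 0.54·Cₑ + 38.9·0.012.
Cₑ = (2.721 − 0.4668) / 0.54 = 4.175 mg/L.
Required removal = 1 − 4.175/27.2 = 84.65 %.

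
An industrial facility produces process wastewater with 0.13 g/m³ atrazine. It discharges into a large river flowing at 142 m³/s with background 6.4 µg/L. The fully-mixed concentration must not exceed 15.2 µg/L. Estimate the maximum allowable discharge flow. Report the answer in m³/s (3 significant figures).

10.9 m³/s

6.4 µg/L = 0.0064 mg/L.
15.2 µg/L = 0.0152 mg/L.
Mass balance at complete mixing: C_std·(Q_w + Q_r) = Q_w·C_e + Q_r·C_b.
Rearranging, Q_w = Q_r·(C_std − C_b)/(C_e − C_std) = 142·(0.0152 − 0.0064) / (0.13 − 0.0152) = 10.89 m³/s.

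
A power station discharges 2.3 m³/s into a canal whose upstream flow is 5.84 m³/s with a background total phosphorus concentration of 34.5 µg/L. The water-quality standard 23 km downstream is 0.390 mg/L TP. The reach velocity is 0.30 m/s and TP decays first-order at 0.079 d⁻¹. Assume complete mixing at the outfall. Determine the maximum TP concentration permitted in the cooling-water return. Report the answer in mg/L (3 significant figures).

34.5 µg/L = 0.0345 mg/L.
Travel time to the compliance point: t = 2.3e+04/0.30 = 7.667e+04 s = 0.8873 d; decay factor exp(−0.079·0.8873) = 0.9323.
So the concentration just after mixing may be at most 0.39/0.9323 = 0.4183 mg/L.
Mass balance: 0.4183·8.14 = 2.3·Cₑ + 5.84·0.0345.
Cₑ = (3.405 − 0.2015) / 2.3 = 1.393 mg/L.

1.39 mg/L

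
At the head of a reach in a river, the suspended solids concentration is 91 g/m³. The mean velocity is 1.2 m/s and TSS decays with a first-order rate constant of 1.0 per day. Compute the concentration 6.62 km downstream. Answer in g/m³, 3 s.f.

85.4 g/m³

Travel time t = 6.62 km / 1.2 m/s = 6620/1.2 = 5517 s = 0.06385 d.
First-order decay: C = 91·exp(−1.0·0.06385) = 91·0.9381 = 85.37 g/m³.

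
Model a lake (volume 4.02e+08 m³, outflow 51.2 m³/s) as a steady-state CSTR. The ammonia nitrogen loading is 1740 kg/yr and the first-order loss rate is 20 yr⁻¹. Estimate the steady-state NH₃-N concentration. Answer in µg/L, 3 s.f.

0.180 µg/L

Outflow Q = 51.2 m³/s × 3.156e+07 s/yr = 1.616e+09 m³/yr.
Steady-state CSTR mass balance: W = Q·C + k·V·C, so C = W/(Q + kV).
Q + kV = 1.616e+09 + 20·4.02e+08 = 9.656e+09 m³/yr.
C = 1740/9.656e+09 = 1.802e-07 kg/m³ = 0.0001802 mg/L = 0.1802 µg/L.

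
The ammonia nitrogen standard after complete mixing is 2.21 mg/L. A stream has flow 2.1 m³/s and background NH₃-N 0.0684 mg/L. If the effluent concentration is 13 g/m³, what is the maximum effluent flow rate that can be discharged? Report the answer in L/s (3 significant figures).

417 L/s

Mass balance at complete mixing: C_std·(Q_w + Q_r) = Q_w·C_e + Q_r·C_b.
Rearranging, Q_w = Q_r·(C_std − C_b)/(C_e − C_std) = 2.1·(2.21 − 0.0684) / (13 − 2.21) = 0.4168 m³/s.
= 416.8 L/s.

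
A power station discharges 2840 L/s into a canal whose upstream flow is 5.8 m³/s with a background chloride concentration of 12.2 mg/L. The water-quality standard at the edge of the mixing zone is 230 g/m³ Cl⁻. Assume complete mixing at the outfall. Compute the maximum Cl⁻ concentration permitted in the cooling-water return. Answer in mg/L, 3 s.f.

2840 L/s = 2.84 m³/s.
Mass balance: 230·8.64 = 2.84·Cₑ + 5.8·12.2.
Cₑ = (1987 − 70.76) / 2.84 = 674.8 mg/L.

675 mg/L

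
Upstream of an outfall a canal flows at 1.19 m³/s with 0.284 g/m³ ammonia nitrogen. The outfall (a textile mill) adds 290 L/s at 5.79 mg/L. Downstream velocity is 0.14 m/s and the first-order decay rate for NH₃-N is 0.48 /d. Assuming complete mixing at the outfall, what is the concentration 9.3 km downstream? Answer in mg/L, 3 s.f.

290 L/s = 0.29 m³/s.
After complete mixing, C₀ = (0.29·5.79 + 1.19·0.284) / 1.48 = 1.363 mg/L.
Travel time t = 9300 m / 0.14 m/s = 6.643e+04 s = 0.7688 d.
C = 1.363·exp(−0.48·0.7688) = 1.363·0.6914 = 0.9423 mg/L.

0.942 mg/L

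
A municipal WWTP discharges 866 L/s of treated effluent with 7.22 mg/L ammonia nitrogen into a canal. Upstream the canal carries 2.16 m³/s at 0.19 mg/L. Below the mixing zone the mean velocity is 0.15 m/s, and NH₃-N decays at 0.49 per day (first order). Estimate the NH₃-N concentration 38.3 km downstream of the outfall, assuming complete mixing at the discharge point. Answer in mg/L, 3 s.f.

0.517 mg/L

866 L/s = 0.866 m³/s.
After complete mixing, C₀ = (0.866·7.22 + 2.16·0.19) / 3.026 = 2.202 mg/L.
Travel time t = 3.83e+04 m / 0.15 m/s = 2.553e+05 s = 2.955 d.
C = 2.202·exp(−0.49·2.955) = 2.202·0.235 = 0.5175 mg/L.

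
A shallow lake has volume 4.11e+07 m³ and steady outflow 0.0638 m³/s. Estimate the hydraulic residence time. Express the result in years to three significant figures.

Q = 0.0638 m³/s × 3.156e+07 s/yr = 2.013e+06 m³/yr.
Hydraulic residence time τ = V/Q = 4.11e+07/2.013e+06 = 20.41 yr.

20.4 yr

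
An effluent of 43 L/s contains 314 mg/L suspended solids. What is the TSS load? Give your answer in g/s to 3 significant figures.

43 L/s = 0.043 m³/s.
Mass flux = Q·C = 0.043 m³/s × 314 g/m³ = 13.5 g/s.

13.5 g/s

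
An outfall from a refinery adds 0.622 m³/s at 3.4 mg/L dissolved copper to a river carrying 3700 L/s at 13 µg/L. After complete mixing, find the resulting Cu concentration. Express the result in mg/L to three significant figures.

3700 L/s = 3.7 m³/s.
13 µg/L = 0.013 mg/L.
Flow-weighted mixing gives C = (0.622·3.4 + 3.7·0.013) / (0.622 + 3.7) = 2.163/4.322 = 0.5004 mg/L.

0.500 mg/L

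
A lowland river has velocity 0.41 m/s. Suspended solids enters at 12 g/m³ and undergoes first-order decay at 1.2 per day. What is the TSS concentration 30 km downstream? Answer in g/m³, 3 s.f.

4.34 g/m³

Travel time t = 30 km / 0.41 m/s = 3e+04/0.41 = 7.317e+04 s = 0.8469 d.
First-order decay: C = 12·exp(−1.2·0.8469) = 12·0.3619 = 4.343 g/m³.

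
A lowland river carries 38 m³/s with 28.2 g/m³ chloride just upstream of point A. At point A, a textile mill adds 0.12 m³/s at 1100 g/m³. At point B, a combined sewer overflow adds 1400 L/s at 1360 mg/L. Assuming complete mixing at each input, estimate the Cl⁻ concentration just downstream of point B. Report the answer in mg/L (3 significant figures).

78.6 mg/L

After input A: C = (38·28.2 + 0.12·1100) / 38.12 = 31.57 mg/L.
1400 L/s = 1.4 m³/s.
After input B: C = (38.12·31.57 + 1.4·1360) / 39.52 = 78.63 mg/L.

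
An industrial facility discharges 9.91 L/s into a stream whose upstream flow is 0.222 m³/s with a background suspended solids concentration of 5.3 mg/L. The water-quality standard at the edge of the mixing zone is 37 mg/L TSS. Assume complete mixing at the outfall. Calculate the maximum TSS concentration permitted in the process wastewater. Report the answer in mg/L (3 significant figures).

747 mg/L

9.91 L/s = 0.00991 m³/s.
Mass balance: 37·0.2319 = 0.00991·Cₑ + 0.222·5.3.
Cₑ = (8.581 − 1.177) / 0.00991 = 747.1 mg/L.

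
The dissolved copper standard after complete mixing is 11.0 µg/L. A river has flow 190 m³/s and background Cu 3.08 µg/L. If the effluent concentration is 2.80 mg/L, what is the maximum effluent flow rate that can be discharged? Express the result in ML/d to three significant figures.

3.08 µg/L = 0.00308 mg/L.
11.0 µg/L = 0.011 mg/L.
Mass balance at complete mixing: C_std·(Q_w + Q_r) = Q_w·C_e + Q_r·C_b.
Rearranging, Q_w = Q_r·(C_std − C_b)/(C_e − C_std) = 190·(0.011 − 0.00308) / (2.8 − 0.011) = 0.5395 m³/s.
= 46.62 ML/d.

46.6 ML/d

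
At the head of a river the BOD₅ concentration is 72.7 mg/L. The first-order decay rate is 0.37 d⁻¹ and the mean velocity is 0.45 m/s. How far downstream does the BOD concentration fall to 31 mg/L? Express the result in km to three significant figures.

89.6 km

From C = C₀·e^(−kt), t = ln(C₀/C)/k = ln(72.7/31)/0.37 = 0.8524/0.37 = 2.304 d.
Distance = v·t = 0.45 m/s × 1.99e+05 s = 8.957e+04 m = 89.57 km.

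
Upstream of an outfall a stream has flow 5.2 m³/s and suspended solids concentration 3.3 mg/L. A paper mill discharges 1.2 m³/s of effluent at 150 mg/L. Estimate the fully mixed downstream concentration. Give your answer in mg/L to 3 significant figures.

Flow-weighted mixing gives C = (1.2·150 + 5.2·3.3) / (1.2 + 5.2) = 197.2/6.4 = 30.81 mg/L.

30.8 mg/L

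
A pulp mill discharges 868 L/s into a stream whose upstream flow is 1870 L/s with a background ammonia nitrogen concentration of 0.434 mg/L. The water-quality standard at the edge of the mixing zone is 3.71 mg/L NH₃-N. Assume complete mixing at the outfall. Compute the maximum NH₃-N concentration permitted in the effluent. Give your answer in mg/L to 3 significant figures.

10.8 mg/L

868 L/s = 0.868 m³/s.
1870 L/s = 1.87 m³/s.
Mass balance: 3.71·2.738 = 0.868·Cₑ + 1.87·0.434.
Cₑ = (10.16 − 0.8116) / 0.868 = 10.77 mg/L.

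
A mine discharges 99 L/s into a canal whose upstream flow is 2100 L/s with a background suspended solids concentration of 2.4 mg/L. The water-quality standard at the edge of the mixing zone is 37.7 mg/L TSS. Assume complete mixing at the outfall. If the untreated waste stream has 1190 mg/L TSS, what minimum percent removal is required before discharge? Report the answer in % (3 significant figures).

33.9 %

99 L/s = 0.099 m³/s.
2100 L/s = 2.1 m³/s.
Mass balance: 37.7·2.199 = 0.099·Cₑ + 2.1·2.4.
Cₑ = (82.9 − 5.04) / 0.099 = 786.5 mg/L.
Required removal = 1 − 786.5/1190 = 33.91 %.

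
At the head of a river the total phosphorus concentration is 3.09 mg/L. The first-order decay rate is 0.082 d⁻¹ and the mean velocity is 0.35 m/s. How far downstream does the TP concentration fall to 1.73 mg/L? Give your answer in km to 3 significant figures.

From C = C₀·e^(−kt), t = ln(C₀/C)/k = ln(3.09/1.73)/0.082 = 0.58/0.082 = 7.074 d.
Distance = v·t = 0.35 m/s × 6.112e+05 s = 2.139e+05 m = 213.9 km.

214 km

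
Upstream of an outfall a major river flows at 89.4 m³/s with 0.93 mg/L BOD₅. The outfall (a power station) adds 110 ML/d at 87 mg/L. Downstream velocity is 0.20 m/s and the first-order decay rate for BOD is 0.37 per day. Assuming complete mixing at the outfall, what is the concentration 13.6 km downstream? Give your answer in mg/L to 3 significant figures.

1.60 mg/L

110 ML/d = 1.273 m³/s.
After complete mixing, C₀ = (1.273·87 + 89.4·0.93) / 90.67 = 2.139 mg/L.
Travel time t = 1.36e+04 m / 0.20 m/s = 6.8e+04 s = 0.787 d.
C = 2.139·exp(−0.37·0.787) = 2.139·0.7474 = 1.598 mg/L.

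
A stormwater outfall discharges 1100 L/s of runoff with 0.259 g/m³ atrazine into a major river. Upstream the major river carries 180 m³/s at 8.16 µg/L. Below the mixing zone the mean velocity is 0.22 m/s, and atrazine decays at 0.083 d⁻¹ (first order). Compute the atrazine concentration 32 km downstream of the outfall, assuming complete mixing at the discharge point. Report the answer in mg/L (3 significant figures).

1100 L/s = 1.1 m³/s.
8.16 µg/L = 0.00816 mg/L.
After complete mixing, C₀ = (1.1·0.259 + 180·0.00816) / 181.1 = 0.009684 mg/L.
Travel time t = 3.2e+04 m / 0.22 m/s = 1.455e+05 s = 1.684 d.
C = 0.009684·exp(−0.083·1.684) = 0.009684·0.8696 = 0.008421 mg/L.

0.00842 mg/L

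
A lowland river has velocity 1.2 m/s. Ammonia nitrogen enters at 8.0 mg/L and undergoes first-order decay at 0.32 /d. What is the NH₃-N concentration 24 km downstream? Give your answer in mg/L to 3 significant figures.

Travel time t = 24 km / 1.2 m/s = 2.4e+04/1.2 = 2e+04 s = 0.2315 d.
First-order decay: C = 8.0·exp(−0.32·0.2315) = 8.0·0.9286 = 7.429 mg/L.

7.43 mg/L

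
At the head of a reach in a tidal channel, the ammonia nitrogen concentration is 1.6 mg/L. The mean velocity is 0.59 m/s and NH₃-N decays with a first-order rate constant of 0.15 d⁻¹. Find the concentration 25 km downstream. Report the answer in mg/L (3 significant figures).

1.49 mg/L

Travel time t = 25 km / 0.59 m/s = 2.5e+04/0.59 = 4.237e+04 s = 0.4904 d.
First-order decay: C = 1.6·exp(−0.15·0.4904) = 1.6·0.9291 = 1.487 mg/L.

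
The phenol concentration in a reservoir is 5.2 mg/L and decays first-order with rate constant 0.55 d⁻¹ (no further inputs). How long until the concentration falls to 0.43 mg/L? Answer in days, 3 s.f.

4.53 d

t = ln(C₀/C)/k = ln(5.2/0.43)/0.55 = 2.493/0.55 = 4.532 d.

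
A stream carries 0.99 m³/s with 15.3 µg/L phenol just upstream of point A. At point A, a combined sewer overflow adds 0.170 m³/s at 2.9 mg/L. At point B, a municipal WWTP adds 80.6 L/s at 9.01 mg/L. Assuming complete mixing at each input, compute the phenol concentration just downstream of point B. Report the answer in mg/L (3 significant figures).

15.3 µg/L = 0.0153 mg/L.
After input A: C = (0.99·0.0153 + 0.17·2.9) / 1.16 = 0.4381 mg/L.
80.6 L/s = 0.0806 m³/s.
After input B: C = (1.16·0.4381 + 0.0806·9.01) / 1.241 = 0.995 mg/L.

0.995 mg/L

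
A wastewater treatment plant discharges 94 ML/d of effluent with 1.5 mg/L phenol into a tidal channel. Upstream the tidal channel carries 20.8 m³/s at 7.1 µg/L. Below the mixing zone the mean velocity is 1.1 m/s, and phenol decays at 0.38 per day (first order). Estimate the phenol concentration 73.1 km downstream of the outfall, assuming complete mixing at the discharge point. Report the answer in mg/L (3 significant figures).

94 ML/d = 1.088 m³/s.
7.1 µg/L = 0.0071 mg/L.
After complete mixing, C₀ = (1.088·1.5 + 20.8·0.0071) / 21.89 = 0.08131 mg/L.
Travel time t = 7.31e+04 m / 1.1 m/s = 6.645e+04 s = 0.7691 d.
C = 0.08131·exp(−0.38·0.7691) = 0.08131·0.7466 = 0.0607 mg/L.

0.0607 mg/L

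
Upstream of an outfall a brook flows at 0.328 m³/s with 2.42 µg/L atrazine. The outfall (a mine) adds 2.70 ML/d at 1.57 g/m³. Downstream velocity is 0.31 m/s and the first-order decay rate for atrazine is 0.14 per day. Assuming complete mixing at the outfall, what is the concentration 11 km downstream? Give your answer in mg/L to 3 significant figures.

0.131 mg/L

2.70 ML/d = 0.03125 m³/s.
2.42 µg/L = 0.00242 mg/L.
After complete mixing, C₀ = (0.03125·1.57 + 0.328·0.00242) / 0.3593 = 0.1388 mg/L.
Travel time t = 1.1e+04 m / 0.31 m/s = 3.548e+04 s = 0.4107 d.
C = 0.1388·exp(−0.14·0.4107) = 0.1388·0.9441 = 0.131 mg/L.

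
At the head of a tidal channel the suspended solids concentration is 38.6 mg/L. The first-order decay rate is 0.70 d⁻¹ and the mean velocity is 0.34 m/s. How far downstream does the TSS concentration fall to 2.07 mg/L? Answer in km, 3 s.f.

From C = C₀·e^(−kt), t = ln(C₀/C)/k = ln(38.6/2.07)/0.70 = 2.926/0.70 = 4.18 d.
Distance = v·t = 0.34 m/s × 3.611e+05 s = 1.228e+05 m = 122.8 km.

123 km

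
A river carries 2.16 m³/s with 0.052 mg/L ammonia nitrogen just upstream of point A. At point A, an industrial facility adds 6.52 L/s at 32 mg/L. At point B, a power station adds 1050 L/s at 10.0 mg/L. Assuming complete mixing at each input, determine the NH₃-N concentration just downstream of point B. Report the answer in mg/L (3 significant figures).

3.36 mg/L

6.52 L/s = 0.00652 m³/s.
After input A: C = (2.16·0.052 + 0.00652·32) / 2.167 = 0.1481 mg/L.
1050 L/s = 1.05 m³/s.
After input B: C = (2.167·0.1481 + 1.05·10) / 3.217 = 3.364 mg/L.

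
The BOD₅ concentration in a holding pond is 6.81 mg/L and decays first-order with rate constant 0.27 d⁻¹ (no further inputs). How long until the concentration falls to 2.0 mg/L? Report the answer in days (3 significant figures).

4.54 d

t = ln(C₀/C)/k = ln(6.81/2.0)/0.27 = 1.225/0.27 = 4.538 d.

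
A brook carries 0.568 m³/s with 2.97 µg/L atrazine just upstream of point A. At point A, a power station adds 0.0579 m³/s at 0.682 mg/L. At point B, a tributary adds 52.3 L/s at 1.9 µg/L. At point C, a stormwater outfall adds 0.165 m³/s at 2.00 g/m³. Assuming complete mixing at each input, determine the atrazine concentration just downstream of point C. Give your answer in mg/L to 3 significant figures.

0.440 mg/L

2.97 µg/L = 0.00297 mg/L.
After input A: C = (0.568·0.00297 + 0.0579·0.682) / 0.6259 = 0.06578 mg/L.
52.3 L/s = 0.0523 m³/s.
1.9 µg/L = 0.0019 mg/L.
After input B: C = (0.6259·0.06578 + 0.0523·0.0019) / 0.6782 = 0.06086 mg/L.
After input C: C = (0.6782·0.06086 + 0.165·2) / 0.8432 = 0.4403 mg/L.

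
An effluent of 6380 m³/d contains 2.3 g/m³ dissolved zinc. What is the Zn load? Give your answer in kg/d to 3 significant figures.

14.7 kg/d

6380 m³/d = 0.07384 m³/s.
Mass flux = Q·C = 0.07384 m³/s × 2.3 g/m³ = 0.1698 g/s.
= 0.1698 g/s × 86.4 = 14.67 kg/d.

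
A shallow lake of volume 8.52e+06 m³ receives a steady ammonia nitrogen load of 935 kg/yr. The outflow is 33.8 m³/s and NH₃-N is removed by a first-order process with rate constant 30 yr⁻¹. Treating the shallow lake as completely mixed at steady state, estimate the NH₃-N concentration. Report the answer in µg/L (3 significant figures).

0.707 µg/L

Outflow Q = 33.8 m³/s × 3.156e+07 s/yr = 1.067e+09 m³/yr.
Steady-state CSTR mass balance: W = Q·C + k·V·C, so C = W/(Q + kV).
Q + kV = 1.067e+09 + 30·8.52e+06 = 1.322e+09 m³/yr.
C = 935/1.322e+09 = 7.071e-07 kg/m³ = 0.0007071 mg/L = 0.7071 µg/L.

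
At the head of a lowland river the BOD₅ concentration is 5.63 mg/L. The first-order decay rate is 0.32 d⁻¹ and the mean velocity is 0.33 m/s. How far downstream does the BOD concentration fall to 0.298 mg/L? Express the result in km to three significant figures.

From C = C₀·e^(−kt), t = ln(C₀/C)/k = ln(5.63/0.298)/0.32 = 2.939/0.32 = 9.184 d.
Distance = v·t = 0.33 m/s × 7.935e+05 s = 2.618e+05 m = 261.8 km.

262 km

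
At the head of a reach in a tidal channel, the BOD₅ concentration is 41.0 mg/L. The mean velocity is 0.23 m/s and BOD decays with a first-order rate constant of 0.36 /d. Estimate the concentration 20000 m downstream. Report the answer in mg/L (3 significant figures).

Travel time t = 20000 m / 0.23 m/s = 2e+04/0.23 = 8.696e+04 s = 1.006 d.
First-order decay: C = 41.0·exp(−0.36·1.006) = 41.0·0.6961 = 28.54 mg/L.

28.5 mg/L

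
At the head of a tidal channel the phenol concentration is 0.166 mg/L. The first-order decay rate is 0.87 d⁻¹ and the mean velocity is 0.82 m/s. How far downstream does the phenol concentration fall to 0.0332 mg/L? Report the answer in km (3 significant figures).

From C = C₀·e^(−kt), t = ln(C₀/C)/k = ln(0.166/0.0332)/0.87 = 1.609/0.87 = 1.85 d.
Distance = v·t = 0.82 m/s × 1.598e+05 s = 1.311e+05 m = 131.1 km.

131 km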